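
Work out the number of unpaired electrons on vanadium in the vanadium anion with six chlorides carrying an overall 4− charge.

3 unpaired electrons

Summing ligand charges against the −4 overall charge gives an oxidation state of +2 for vanadium.
Vanadium is a group-5 element; V(II) is therefore d³.
In an octahedral field the d³ configuration is t₂g³e_g⁰ (only one arrangement possible), giving 3 unpaired electrons.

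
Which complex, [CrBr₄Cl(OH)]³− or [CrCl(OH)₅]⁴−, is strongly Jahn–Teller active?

[CrCl(OH)₅]⁴−

[CrBr₄Cl(OH)]³−: Ligand charges: each bromide is −1; each chloride is −1; each hydroxide is −1. With an overall charge of −3 the chromium centre must be in the +3 oxidation state. Cr sits in group 6, so the d-electron count is 6 − 3 = 3. The d³ configuration leaves the e_g set evenly filled (or empty) — no strong Jahn–Teller driving force.
[CrCl(OH)₅]⁴−: Each chloride is −1; each hydroxide is −1; balancing the −4 overall charge requires Cr(II). Cr sits in group 6, so the d-electron count is 6 − 2 = 4. Chloride and hydroxide are weak-field ligands for a first-row metal, so the complex is high-spin. The t₂g³e_g¹ (high-spin) configuration has an unevenly filled e_g set; the Jahn–Teller theorem predicts a tetragonal distortion (typically axial elongation) to lift the degeneracy.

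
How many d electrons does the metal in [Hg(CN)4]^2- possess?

d10

Ligand charges: each cyanide is −1. With an overall charge of −2 the mercury centre must be in the +2 oxidation state.
Mercury is a group-12 element; Hg(II) is therefore d¹⁰.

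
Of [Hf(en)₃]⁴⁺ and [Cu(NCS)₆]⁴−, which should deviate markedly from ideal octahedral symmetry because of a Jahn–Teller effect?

[Cu(NCS)₆]⁴−

[Hf(en)₃]⁴⁺: Ligand charges: ethylenediamine is neutral. With an overall charge of +4 the hafnium centre must be in the +4 oxidation state. Hf sits in group 4, so the d-electron count is 4 − 4 = 0. The d⁰ configuration leaves the e_g set evenly filled (or empty) — no strong Jahn–Teller driving force.
[Cu(NCS)₆]⁴−: Summing ligand charges against the −4 overall charge gives an oxidation state of +2 for copper. Cu sits in group 11, so the d-electron count is 11 − 2 = 9. The t₂g⁶e_g³ configuration has an unevenly filled e_g set; the Jahn–Teller theorem predicts a tetragonal distortion (typically axial elongation) to lift the degeneracy.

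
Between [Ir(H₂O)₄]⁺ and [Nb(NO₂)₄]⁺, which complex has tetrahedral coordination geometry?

[Nb(NO₂)₄]⁺

For [Ir(H₂O)₄]⁺: Summing ligand charges against the +1 overall charge gives an oxidation state of +1 for iridium. Iridium is a group-9 element; Ir(I) is therefore d⁸. A 5d d⁸ ion has a large crystal-field splitting; square planar leaves the high-energy d_{x²−y²} orbital empty and maximises CFSE. → square planar.
For [Nb(NO₂)₄]⁺: Summing ligand charges against the +1 overall charge gives an oxidation state of +5 for niobium. Group 5 minus oxidation state 5 gives a d⁰ configuration. A d⁰ ion has no crystal-field stabilisation preference between square planar and tetrahedral, so four ligands adopt the sterically favoured tetrahedral geometry. → tetrahedral.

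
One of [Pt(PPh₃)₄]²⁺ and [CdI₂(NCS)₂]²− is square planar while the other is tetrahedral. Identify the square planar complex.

For [Pt(PPh₃)₄]²⁺: Summing ligand charges against the +2 overall charge gives an oxidation state of +2 for platinum. Pt sits in group 10, so the d-electron count is 10 − 2 = 8. A 5d d⁸ ion has a large crystal-field splitting; square planar leaves the high-energy d_{x²−y²} orbital empty and maximises CFSE. → square planar.
For [CdI₂(NCS)₂]²−: Each iodide is −1; each isothiocyanate is −1; balancing the −2 overall charge requires Cd(II). Cd sits in group 12, so the d-electron count is 12 − 2 = 10. A d¹⁰ ion has no crystal-field stabilisation preference between square planar and tetrahedral, so four ligands adopt the sterically favoured tetrahedral geometry. → tetrahedral.

[Pt(PPh₃)₄]²⁺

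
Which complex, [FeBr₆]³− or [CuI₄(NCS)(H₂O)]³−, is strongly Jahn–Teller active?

[FeBr₆]³−: Each bromide is −1; balancing the −3 overall charge requires Fe(III). Iron is a group-8 element; Fe(III) is therefore d⁵. Bromide is a weak-field ligand for a first-row metal, so the complex is high-spin. The d⁵ configuration leaves the e_g set evenly filled (or empty) — no strong Jahn–Teller driving force.
[CuI₄(NCS)(H₂O)]³−: Ligand charges: each iodide is −1; each isothiocyanate is −1; water is neutral. With an overall charge of −3 the copper centre must be in the +2 oxidation state. Cu sits in group 11, so the d-electron count is 11 − 2 = 9. The t₂g⁶e_g³ configuration has an unevenly filled e_g set; the Jahn–Teller theorem predicts a tetragonal distortion (typically axial elongation) to lift the degeneracy.

[CuI₄(NCS)(H₂O)]³−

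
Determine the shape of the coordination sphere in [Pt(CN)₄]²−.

square planar

Summing ligand charges against the −2 overall charge gives an oxidation state of +2 for platinum.
Pt sits in group 10, so the d-electron count is 10 − 2 = 8.
With 4 monodentate ligands the coordination number is 4.
A 5d d⁸ ion has a large crystal-field splitting; square planar leaves the high-energy d_{x²−y²} orbital empty and maximises CFSE.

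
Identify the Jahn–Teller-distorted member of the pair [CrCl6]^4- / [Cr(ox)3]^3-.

[CrCl6]^4-: Each chloride is −1; balancing the −4 overall charge requires Cr(II). Group 6 minus oxidation state 2 gives a d⁴ configuration. Chloride is a weak-field ligand for a first-row metal, so the complex is high-spin. The t₂g³e_g¹ (high-spin) configuration has an unevenly filled e_g set; the Jahn–Teller theorem predicts a tetragonal distortion (typically axial elongation) to lift the degeneracy.
[Cr(ox)3]^3-: Summing ligand charges against the −3 overall charge gives an oxidation state of +3 for chromium. Group 6 minus oxidation state 3 gives a d³ configuration. The d³ configuration leaves the e_g set evenly filled (or empty) — no strong Jahn–Teller driving force.

[CrCl6]^4-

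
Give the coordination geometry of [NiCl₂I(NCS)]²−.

tetrahedral

Summing ligand charges against the −2 overall charge gives an oxidation state of +2 for nickel.
Nickel is a group-10 element; Ni(II) is therefore d⁸.
With 4 monodentate ligands the coordination number is 4.
Chloride, iodide, and isothiocyanate are weak-field ligands.
With weak-field ligands the CFSE gain from square planar is small, so a 3d d⁸ ion takes the sterically preferred tetrahedral geometry.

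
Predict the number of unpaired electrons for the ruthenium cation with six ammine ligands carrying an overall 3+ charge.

1

Ligand charges: ammonia is neutral. With an overall charge of +3 the ruthenium centre must be in the +3 oxidation state.
Group 8 minus oxidation state 3 gives a d⁵ configuration.
The spin state decides the count: a 4d ion has a large Δₒ and is invariably low-spin.
An octahedral low-spin d⁵ ion is t₂g⁵e_g⁰, giving 1 unpaired electron.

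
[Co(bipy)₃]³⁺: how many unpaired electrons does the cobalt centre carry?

0

Ligand charges: 2,2′-bipyridine is neutral. With an overall charge of +3 the cobalt centre must be in the +3 oxidation state.
Cobalt is a group-9 element; Co(III) is therefore d⁶.
Counting donor atoms: 3×2,2′-bipyridine (bidentate) → 6 donors. Coordination number = 6.
The spin state decides the count: Co(III) has an exceptionally large octahedral splitting and is low-spin with essentially every ligand except fluoride.
An octahedral low-spin d⁶ ion is t₂g⁶e_g⁰, giving 0 unpaired electrons.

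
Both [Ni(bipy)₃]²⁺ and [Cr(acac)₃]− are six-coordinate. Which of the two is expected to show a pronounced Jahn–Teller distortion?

[Cr(acac)₃]−

[Ni(bipy)₃]²⁺: Ligand charges: 2,2′-bipyridine is neutral. With an overall charge of +2 the nickel centre must be in the +2 oxidation state. Ni sits in group 10, so the d-electron count is 10 − 2 = 8. The d⁸ configuration leaves the e_g set evenly filled (or empty) — no strong Jahn–Teller driving force.
[Cr(acac)₃]−: Ligand charges: each acetylacetonate is −1. With an overall charge of −1 the chromium centre must be in the +2 oxidation state. Group 6 minus oxidation state 2 gives a d⁴ configuration. Acetylacetonate is a weak-field ligand for a first-row metal, so the complex is high-spin. The t₂g³e_g¹ (high-spin) configuration has an unevenly filled e_g set; the Jahn–Teller theorem predicts a tetragonal distortion (typically axial elongation) to lift the degeneracy.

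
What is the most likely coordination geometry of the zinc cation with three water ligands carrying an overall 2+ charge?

trigonal planar

Ligand charges: water is neutral. With an overall charge of +2 the zinc centre must be in the +2 oxidation state.
Zn sits in group 12, so the d-electron count is 12 − 2 = 10.
Coordination number: 3.
Three ligands around a d¹⁰ centre minimise repulsion in a trigonal-planar arrangement.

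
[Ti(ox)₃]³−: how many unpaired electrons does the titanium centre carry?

1 unpaired electron

Each oxalate is −2; balancing the −3 overall charge requires Ti(III).
Titanium is a group-4 element; Ti(III) is therefore d¹.
Counting donor atoms: 3×oxalate (bidentate) → 6 donors. Coordination number = 6.
In an octahedral field the d¹ configuration is t₂g¹e_g⁰ (only one arrangement possible), giving 1 unpaired electron.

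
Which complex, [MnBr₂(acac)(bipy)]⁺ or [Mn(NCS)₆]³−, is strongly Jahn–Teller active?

[Mn(NCS)₆]³−

[MnBr₂(acac)(bipy)]⁺: Each bromide is −1; each acetylacetonate is −1; 2,2′-bipyridine is neutral; balancing the +1 overall charge requires Mn(IV). Mn sits in group 7, so the d-electron count is 7 − 4 = 3. The d³ configuration leaves the e_g set evenly filled (or empty) — no strong Jahn–Teller driving force.
[Mn(NCS)₆]³−: Ligand charges: each isothiocyanate is −1. With an overall charge of −3 the manganese centre must be in the +3 oxidation state. Mn sits in group 7, so the d-electron count is 7 − 3 = 4. Isothiocyanate is a weak-field ligand for a first-row metal, so the complex is high-spin. The t₂g³e_g¹ (high-spin) configuration has an unevenly filled e_g set; the Jahn–Teller theorem predicts a tetragonal distortion (typically axial elongation) to lift the degeneracy.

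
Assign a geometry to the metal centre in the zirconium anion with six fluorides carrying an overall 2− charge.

Ligand charges: each fluoride is −1. With an overall charge of −2 the zirconium centre must be in the +4 oxidation state.
Zr sits in group 4, so the d-electron count is 4 − 4 = 0.
With 6 monodentate ligands the coordination number is 6.
Six donors around a single metal centre give an octahedral coordination sphere.

octahedral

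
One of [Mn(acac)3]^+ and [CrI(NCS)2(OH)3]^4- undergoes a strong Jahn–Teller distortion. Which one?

[Mn(acac)3]^+: Summing ligand charges against the +1 overall charge gives an oxidation state of +4 for manganese. Group 7 minus oxidation state 4 gives a d³ configuration. The d³ configuration leaves the e_g set evenly filled (or empty) — no strong Jahn–Teller driving force.
[CrI(NCS)2(OH)3]^4-: Each iodide is −1; each isothiocyanate is −1; each hydroxide is −1; balancing the −4 overall charge requires Cr(II). Group 6 minus oxidation state 2 gives a d⁴ configuration. Hydroxide, iodide, and isothiocyanate are weak-field ligands for a first-row metal, so the complex is high-spin. The t₂g³e_g¹ (high-spin) configuration has an unevenly filled e_g set; the Jahn–Teller theorem predicts a tetragonal distortion (typically axial elongation) to lift the degeneracy.

[CrI(NCS)2(OH)3]^4-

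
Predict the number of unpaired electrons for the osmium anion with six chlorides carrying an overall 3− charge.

Summing ligand charges against the −3 overall charge gives an oxidation state of +3 for osmium.
Group 8 minus oxidation state 3 gives a d⁵ configuration.
The spin state decides the count: a 5d ion has a large Δₒ and is invariably low-spin.
An octahedral low-spin d⁵ ion is t₂g⁵e_g⁰, giving 1 unpaired electron.

1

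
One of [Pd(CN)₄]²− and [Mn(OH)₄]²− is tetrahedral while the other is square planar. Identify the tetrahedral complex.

For [Pd(CN)₄]²−: Summing ligand charges against the −2 overall charge gives an oxidation state of +2 for palladium. Palladium is a group-10 element; Pd(II) is therefore d⁸. A 4d d⁸ ion has a large crystal-field splitting; square planar leaves the high-energy d_{x²−y²} orbital empty and maximises CFSE. → square planar.
For [Mn(OH)₄]²−: Each hydroxide is −1; balancing the −2 overall charge requires Mn(II). Manganese is a group-7 element; Mn(II) is therefore d⁵. A high-spin d⁵ ion has zero CFSE in either geometry, so four ligands adopt the sterically favoured tetrahedral geometry. → tetrahedral.

[Mn(OH)₄]²−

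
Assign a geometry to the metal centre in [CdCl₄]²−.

Ligand charges: each chloride is −1. With an overall charge of −2 the cadmium centre must be in the +2 oxidation state.
Cadmium is a group-12 element; Cd(II) is therefore d¹⁰.
Coordination number: 4.
A d¹⁰ ion has no crystal-field stabilisation preference between square planar and tetrahedral, so four ligands adopt the sterically favoured tetrahedral geometry.

tetrahedral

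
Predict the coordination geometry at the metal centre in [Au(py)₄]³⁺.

Summing ligand charges against the +3 overall charge gives an oxidation state of +3 for gold.
Au sits in group 11, so the d-electron count is 11 − 3 = 8.
With 4 monodentate ligands the coordination number is 4.
A 5d d⁸ ion has a large crystal-field splitting; square planar leaves the high-energy d_{x²−y²} orbital empty and maximises CFSE.

square planar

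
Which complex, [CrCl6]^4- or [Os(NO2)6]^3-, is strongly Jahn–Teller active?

[CrCl6]^4-: Each chloride is −1; balancing the −4 overall charge requires Cr(II). Chromium is a group-6 element; Cr(II) is therefore d⁴. Chloride is a weak-field ligand for a first-row metal, so the complex is high-spin. The t₂g³e_g¹ (high-spin) configuration has an unevenly filled e_g set; the Jahn–Teller theorem predicts a tetragonal distortion (typically axial elongation) to lift the degeneracy.
[Os(NO2)6]^3-: Summing ligand charges against the −3 overall charge gives an oxidation state of +3 for osmium. Group 8 minus oxidation state 3 gives a d⁵ configuration. A 5d ion has a large Δₒ and is invariably low-spin. The d⁵ configuration leaves the e_g set evenly filled (or empty) — no strong Jahn–Teller driving force.

[CrCl6]^4-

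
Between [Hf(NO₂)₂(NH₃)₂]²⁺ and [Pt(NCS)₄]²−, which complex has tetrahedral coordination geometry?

For [Hf(NO₂)₂(NH₃)₂]²⁺: Ligand charges: each nitro (N-bound nitrite) is −1; ammonia is neutral. With an overall charge of +2 the hafnium centre must be in the +4 oxidation state. Group 4 minus oxidation state 4 gives a d⁰ configuration. A d⁰ ion has no crystal-field stabilisation preference between square planar and tetrahedral, so four ligands adopt the sterically favoured tetrahedral geometry. → tetrahedral.
For [Pt(NCS)₄]²−: Summing ligand charges against the −2 overall charge gives an oxidation state of +2 for platinum. Pt sits in group 10, so the d-electron count is 10 − 2 = 8. A 5d d⁸ ion has a large crystal-field splitting; square planar leaves the high-energy d_{x²−y²} orbital empty and maximises CFSE. → square planar.

[Hf(NO₂)₂(NH₃)₂]²⁺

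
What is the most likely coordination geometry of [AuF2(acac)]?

square planar

Each fluoride is −1; each acetylacetonate is −1; balancing the 0 overall charge requires Au(III).
Gold is a group-11 element; Au(III) is therefore d⁸.
Counting donor atoms: 2×fluoride (monodentate) → 2 donors; 1×acetylacetonate (bidentate) → 2 donors. Coordination number = 4.
A 5d d⁸ ion has a large crystal-field splitting; square planar leaves the high-energy d_{x²−y²} orbital empty and maximises CFSE.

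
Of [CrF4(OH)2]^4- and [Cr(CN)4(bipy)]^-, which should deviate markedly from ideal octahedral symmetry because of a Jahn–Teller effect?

[CrF4(OH)2]^4-: Each fluoride is −1; each hydroxide is −1; balancing the −4 overall charge requires Cr(II). Cr sits in group 6, so the d-electron count is 6 − 2 = 4. Fluoride and hydroxide are weak-field ligands for a first-row metal, so the complex is high-spin. The t₂g³e_g¹ (high-spin) configuration has an unevenly filled e_g set; the Jahn–Teller theorem predicts a tetragonal distortion (typically axial elongation) to lift the degeneracy.
[Cr(CN)4(bipy)]^-: Summing ligand charges against the −1 overall charge gives an oxidation state of +3 for chromium. Group 6 minus oxidation state 3 gives a d³ configuration. The d³ configuration leaves the e_g set evenly filled (or empty) — no strong Jahn–Teller driving force.

[CrF4(OH)2]^4-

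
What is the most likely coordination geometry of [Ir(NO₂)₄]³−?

Ligand charges: each nitro (N-bound nitrite) is −1. With an overall charge of −3 the iridium centre must be in the +1 oxidation state.
Ir sits in group 9, so the d-electron count is 9 − 1 = 8.
With 4 monodentate ligands the coordination number is 4.
A 5d d⁸ ion has a large crystal-field splitting; square planar leaves the high-energy d_{x²−y²} orbital empty and maximises CFSE.

square planar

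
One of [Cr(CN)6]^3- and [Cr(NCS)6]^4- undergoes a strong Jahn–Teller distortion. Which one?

[Cr(CN)6]^3-: Ligand charges: each cyanide is −1. With an overall charge of −3 the chromium centre must be in the +3 oxidation state. Group 6 minus oxidation state 3 gives a d³ configuration. The d³ configuration leaves the e_g set evenly filled (or empty) — no strong Jahn–Teller driving force.
[Cr(NCS)6]^4-: Ligand charges: each isothiocyanate is −1. With an overall charge of −4 the chromium centre must be in the +2 oxidation state. Cr sits in group 6, so the d-electron count is 6 − 2 = 4. Isothiocyanate is a weak-field ligand for a first-row metal, so the complex is high-spin. The t₂g³e_g¹ (high-spin) configuration has an unevenly filled e_g set; the Jahn–Teller theorem predicts a tetragonal distortion (typically axial elongation) to lift the degeneracy.

[Cr(NCS)6]^4-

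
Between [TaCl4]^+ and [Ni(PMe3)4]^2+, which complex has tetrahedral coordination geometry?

For [TaCl4]^+: Each chloride is −1; balancing the +1 overall charge requires Ta(V). Ta sits in group 5, so the d-electron count is 5 − 5 = 0. A d⁰ ion has no crystal-field stabilisation preference between square planar and tetrahedral, so four ligands adopt the sterically favoured tetrahedral geometry. → tetrahedral.
For [Ni(PMe3)4]^2+: Summing ligand charges against the +2 overall charge gives an oxidation state of +2 for nickel. Nickel is a group-10 element; Ni(II) is therefore d⁸. Trimethylphosphine is a strong-field ligand (high in the spectrochemical series). A 3d d⁸ ion with strong-field ligands gains enough CFSE to favour square planar over tetrahedral. → square planar.

[TaCl4]^+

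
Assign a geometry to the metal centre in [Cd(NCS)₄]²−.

Each isothiocyanate is −1; balancing the −2 overall charge requires Cd(II).
Group 12 minus oxidation state 2 gives a d¹⁰ configuration.
With 4 monodentate ligands the coordination number is 4.
A d¹⁰ ion has no crystal-field stabilisation preference between square planar and tetrahedral, so four ligands adopt the sterically favoured tetrahedral geometry.

tetrahedral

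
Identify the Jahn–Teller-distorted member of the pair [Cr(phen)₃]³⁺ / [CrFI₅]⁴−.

[Cr(phen)₃]³⁺: 1,10-phenanthroline is neutral; balancing the +3 overall charge requires Cr(III). Chromium is a group-6 element; Cr(III) is therefore d³. The d³ configuration leaves the e_g set evenly filled (or empty) — no strong Jahn–Teller driving force.
[CrFI₅]⁴−: Summing ligand charges against the −4 overall charge gives an oxidation state of +2 for chromium. Cr sits in group 6, so the d-electron count is 6 − 2 = 4. Fluoride and iodide are weak-field ligands for a first-row metal, so the complex is high-spin. The t₂g³e_g¹ (high-spin) configuration has an unevenly filled e_g set; the Jahn–Teller theorem predicts a tetragonal distortion (typically axial elongation) to lift the degeneracy.

[CrFI₅]⁴−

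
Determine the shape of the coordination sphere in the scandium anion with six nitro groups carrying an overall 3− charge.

octahedral

Ligand charges: each nitro (N-bound nitrite) is −1. With an overall charge of −3 the scandium centre must be in the +3 oxidation state.
Sc sits in group 3, so the d-electron count is 3 − 3 = 0.
Coordination number: 6.
Six donors around a single metal centre give an octahedral coordination sphere.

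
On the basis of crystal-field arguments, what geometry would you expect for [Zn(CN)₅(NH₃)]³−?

Each cyanide is −1; ammonia is neutral; balancing the −3 overall charge requires Zn(II).
Zinc is a group-12 element; Zn(II) is therefore d¹⁰.
With 6 monodentate ligands the coordination number is 6.
Six donors around a single metal centre give an octahedral coordination sphere.

octahedral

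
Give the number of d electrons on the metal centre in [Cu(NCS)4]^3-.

Each isothiocyanate is −1; balancing the −3 overall charge requires Cu(I).
Copper is a group-11 element; Cu(I) is therefore d¹⁰.

d¹⁰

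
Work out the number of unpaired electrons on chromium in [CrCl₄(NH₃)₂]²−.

4

Summing ligand charges against the −2 overall charge gives an oxidation state of +2 for chromium.
Chromium is a group-6 element; Cr(II) is therefore d⁴.
The spin state decides the count: Chloride is a weak-field ligand for a first-row metal, so the complex is high-spin.
An octahedral high-spin d⁴ ion is t₂g³e_g¹, giving 4 unpaired electrons.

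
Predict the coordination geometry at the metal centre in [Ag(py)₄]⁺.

tetrahedral

Pyridine is neutral; balancing the +1 overall charge requires Ag(I).
Ag sits in group 11, so the d-electron count is 11 − 1 = 10.
Coordination number: 4.
A d¹⁰ ion has no crystal-field stabilisation preference between square planar and tetrahedral, so four ligands adopt the sterically favoured tetrahedral geometry.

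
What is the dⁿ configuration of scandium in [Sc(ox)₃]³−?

Ligand charges: each oxalate is −2. With an overall charge of −3 the scandium centre must be in the +3 oxidation state.
Scandium is a group-3 element; Sc(III) is therefore d⁰.

d0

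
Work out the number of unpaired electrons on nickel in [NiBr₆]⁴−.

2 unpaired electrons

Summing ligand charges against the −4 overall charge gives an oxidation state of +2 for nickel.
Nickel is a group-10 element; Ni(II) is therefore d⁸.
In an octahedral field the d⁸ configuration is t₂g⁶e_g² (only one arrangement possible), giving 2 unpaired electrons.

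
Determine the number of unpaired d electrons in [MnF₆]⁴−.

Ligand charges: each fluoride is −1. With an overall charge of −4 the manganese centre must be in the +2 oxidation state.
Manganese is a group-7 element; Mn(II) is therefore d⁵.
The spin state decides the count: Fluoride is a weak-field ligand for a first-row metal, so the complex is high-spin.
An octahedral high-spin d⁵ ion is t₂g³e_g², giving 5 unpaired electrons.

5 unpaired electrons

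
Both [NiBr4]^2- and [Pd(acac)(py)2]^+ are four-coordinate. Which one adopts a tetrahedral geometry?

For [NiBr4]^2-: Ligand charges: each bromide is −1. With an overall charge of −2 the nickel centre must be in the +2 oxidation state. Group 10 minus oxidation state 2 gives a d⁸ configuration. Bromide is a weak-field ligand. With weak-field ligands the CFSE gain from square planar is small, so a 3d d⁸ ion takes the sterically preferred tetrahedral geometry. → tetrahedral.
For [Pd(acac)(py)2]^+: Summing ligand charges against the +1 overall charge gives an oxidation state of +2 for palladium. Group 10 minus oxidation state 2 gives a d⁸ configuration. A 4d d⁸ ion has a large crystal-field splitting; square planar leaves the high-energy d_{x²−y²} orbital empty and maximises CFSE. → square planar.

[NiBr4]^2-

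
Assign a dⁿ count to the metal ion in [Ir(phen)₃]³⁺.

Ligand charges: 1,10-phenanthroline is neutral. With an overall charge of +3 the iridium centre must be in the +3 oxidation state.
Ir sits in group 9, so the d-electron count is 9 − 3 = 6.

d⁶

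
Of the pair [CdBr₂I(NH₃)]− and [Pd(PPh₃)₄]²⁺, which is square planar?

[Pd(PPh₃)₄]²⁺

For [CdBr₂I(NH₃)]−: Ligand charges: each bromide is −1; each iodide is −1; ammonia is neutral. With an overall charge of −1 the cadmium centre must be in the +2 oxidation state. Group 12 minus oxidation state 2 gives a d¹⁰ configuration. A d¹⁰ ion has no crystal-field stabilisation preference between square planar and tetrahedral, so four ligands adopt the sterically favoured tetrahedral geometry. → tetrahedral.
For [Pd(PPh₃)₄]²⁺: Triphenylphosphine is neutral; balancing the +2 overall charge requires Pd(II). Pd sits in group 10, so the d-electron count is 10 − 2 = 8. A 4d d⁸ ion has a large crystal-field splitting; square planar leaves the high-energy d_{x²−y²} orbital empty and maximises CFSE. → square planar.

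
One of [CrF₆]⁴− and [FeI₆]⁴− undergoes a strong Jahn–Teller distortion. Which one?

[CrF₆]⁴−

[CrF₆]⁴−: Ligand charges: each fluoride is −1. With an overall charge of −4 the chromium centre must be in the +2 oxidation state. Chromium is a group-6 element; Cr(II) is therefore d⁴. Fluoride is a weak-field ligand for a first-row metal, so the complex is high-spin. The t₂g³e_g¹ (high-spin) configuration has an unevenly filled e_g set; the Jahn–Teller theorem predicts a tetragonal distortion (typically axial elongation) to lift the degeneracy.
[FeI₆]⁴−: Ligand charges: each iodide is −1. With an overall charge of −4 the iron centre must be in the +2 oxidation state. Iron is a group-8 element; Fe(II) is therefore d⁶. Iodide is a weak-field ligand for a first-row metal, so the complex is high-spin. The d⁶ configuration leaves the e_g set evenly filled (or empty) — no strong Jahn–Teller driving force.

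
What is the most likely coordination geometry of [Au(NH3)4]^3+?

Ligand charges: ammonia is neutral. With an overall charge of +3 the gold centre must be in the +3 oxidation state.
Group 11 minus oxidation state 3 gives a d⁸ configuration.
With 4 monodentate ligands the coordination number is 4.
A 5d d⁸ ion has a large crystal-field splitting; square planar leaves the high-energy d_{x²−y²} orbital empty and maximises CFSE.

square planar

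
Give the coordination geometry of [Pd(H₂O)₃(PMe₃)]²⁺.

square planar

Ligand charges: water is neutral; trimethylphosphine is neutral. With an overall charge of +2 the palladium centre must be in the +2 oxidation state.
Group 10 minus oxidation state 2 gives a d⁸ configuration.
Coordination number: 4.
A 4d d⁸ ion has a large crystal-field splitting; square planar leaves the high-energy d_{x²−y²} orbital empty and maximises CFSE.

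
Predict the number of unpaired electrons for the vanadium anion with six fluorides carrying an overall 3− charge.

Ligand charges: each fluoride is −1. With an overall charge of −3 the vanadium centre must be in the +3 oxidation state.
Vanadium is a group-5 element; V(III) is therefore d².
In an octahedral field the d² configuration is t₂g²e_g⁰ (only one arrangement possible), giving 2 unpaired electrons.

2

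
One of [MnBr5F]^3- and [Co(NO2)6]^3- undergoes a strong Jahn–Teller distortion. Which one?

[MnBr5F]^3-: Ligand charges: each bromide is −1; each fluoride is −1. With an overall charge of −3 the manganese centre must be in the +3 oxidation state. Group 7 minus oxidation state 3 gives a d⁴ configuration. Bromide and fluoride are weak-field ligands for a first-row metal, so the complex is high-spin. The t₂g³e_g¹ (high-spin) configuration has an unevenly filled e_g set; the Jahn–Teller theorem predicts a tetragonal distortion (typically axial elongation) to lift the degeneracy.
[Co(NO2)6]^3-: Each nitro (N-bound nitrite) is −1; balancing the −3 overall charge requires Co(III). Cobalt is a group-9 element; Co(III) is therefore d⁶. Co(III) has an exceptionally large octahedral splitting and is low-spin with essentially every ligand except fluoride. The d⁶ configuration leaves the e_g set evenly filled (or empty) — no strong Jahn–Teller driving force.

[MnBr5F]^3-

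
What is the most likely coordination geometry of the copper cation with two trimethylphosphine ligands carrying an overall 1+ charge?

Ligand charges: trimethylphosphine is neutral. With an overall charge of +1 the copper centre must be in the +1 oxidation state.
Copper is a group-11 element; Cu(I) is therefore d¹⁰.
Coordination number: 2.
A d¹⁰ ion with only two ligands adopts a linear arrangement (sp hybridisation; no CFSE preference).

linear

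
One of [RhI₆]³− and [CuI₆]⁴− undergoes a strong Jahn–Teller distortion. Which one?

[RhI₆]³−: Ligand charges: each iodide is −1. With an overall charge of −3 the rhodium centre must be in the +3 oxidation state. Rh sits in group 9, so the d-electron count is 9 − 3 = 6. A 4d ion has a large Δₒ and is invariably low-spin. The d⁶ configuration leaves the e_g set evenly filled (or empty) — no strong Jahn–Teller driving force.
[CuI₆]⁴−: Summing ligand charges against the −4 overall charge gives an oxidation state of +2 for copper. Cu sits in group 11, so the d-electron count is 11 − 2 = 9. The t₂g⁶e_g³ configuration has an unevenly filled e_g set; the Jahn–Teller theorem predicts a tetragonal distortion (typically axial elongation) to lift the degeneracy.

[CuI₆]⁴−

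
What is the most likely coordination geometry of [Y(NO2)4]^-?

Summing ligand charges against the −1 overall charge gives an oxidation state of +3 for yttrium.
Yttrium is a group-3 element; Y(III) is therefore d⁰.
With 4 monodentate ligands the coordination number is 4.
A d⁰ ion has no crystal-field stabilisation preference between square planar and tetrahedral, so four ligands adopt the sterically favoured tetrahedral geometry.

tetrahedral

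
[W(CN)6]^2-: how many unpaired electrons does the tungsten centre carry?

Summing ligand charges against the −2 overall charge gives an oxidation state of +4 for tungsten.
Group 6 minus oxidation state 4 gives a d² configuration.
In an octahedral field the d² configuration is t₂g²e_g⁰ (only one arrangement possible), giving 2 unpaired electrons.

2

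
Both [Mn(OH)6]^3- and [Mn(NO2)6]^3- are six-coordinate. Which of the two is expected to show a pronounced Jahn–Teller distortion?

[Mn(OH)6]^3-

[Mn(OH)6]^3-: Each hydroxide is −1; balancing the −3 overall charge requires Mn(III). Group 7 minus oxidation state 3 gives a d⁴ configuration. Hydroxide is a weak-field ligand for a first-row metal, so the complex is high-spin. The t₂g³e_g¹ (high-spin) configuration has an unevenly filled e_g set; the Jahn–Teller theorem predicts a tetragonal distortion (typically axial elongation) to lift the degeneracy.
[Mn(NO2)6]^3-: Each nitro (N-bound nitrite) is −1; balancing the −3 overall charge requires Mn(III). Group 7 minus oxidation state 3 gives a d⁴ configuration. Nitro (N-bound nitrite) is a strong-field ligand (high in the spectrochemical series) for a first-row metal, so the complex is low-spin. The d⁴ configuration leaves the e_g set evenly filled (or empty) — no strong Jahn–Teller driving force.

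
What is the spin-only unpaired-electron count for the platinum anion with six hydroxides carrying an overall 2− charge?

Each hydroxide is −1; balancing the −2 overall charge requires Pt(IV).
Pt sits in group 10, so the d-electron count is 10 − 4 = 6.
The spin state decides the count: a 5d ion has a large Δₒ and is invariably low-spin.
An octahedral low-spin d⁶ ion is t₂g⁶e_g⁰, giving 0 unpaired electrons.

0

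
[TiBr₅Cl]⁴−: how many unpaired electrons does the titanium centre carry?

2

Each bromide is −1; each chloride is −1; balancing the −4 overall charge requires Ti(II).
Group 4 minus oxidation state 2 gives a d² configuration.
In an octahedral field the d² configuration is t₂g²e_g⁰ (only one arrangement possible), giving 2 unpaired electrons.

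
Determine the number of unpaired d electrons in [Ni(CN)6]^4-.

2 unpaired electrons

Each cyanide is −1; balancing the −4 overall charge requires Ni(II).
Ni sits in group 10, so the d-electron count is 10 − 2 = 8.
In an octahedral field the d⁸ configuration is t₂g⁶e_g² (only one arrangement possible), giving 2 unpaired electrons.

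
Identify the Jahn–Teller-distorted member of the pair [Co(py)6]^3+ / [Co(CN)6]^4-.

[Co(py)6]^3+: Ligand charges: pyridine is neutral. With an overall charge of +3 the cobalt centre must be in the +3 oxidation state. Group 9 minus oxidation state 3 gives a d⁶ configuration. Co(III) has an exceptionally large octahedral splitting and is low-spin with essentially every ligand except fluoride. The d⁶ configuration leaves the e_g set evenly filled (or empty) — no strong Jahn–Teller driving force.
[Co(CN)6]^4-: Summing ligand charges against the −4 overall charge gives an oxidation state of +2 for cobalt. Cobalt is a group-9 element; Co(II) is therefore d⁷. Cyanide is a strong-field ligand (high in the spectrochemical series) for a first-row metal, so the complex is low-spin. The t₂g⁶e_g¹ (low-spin) configuration has an unevenly filled e_g set; the Jahn–Teller theorem predicts a tetragonal distortion (typically axial elongation) to lift the degeneracy.

[Co(CN)6]^4-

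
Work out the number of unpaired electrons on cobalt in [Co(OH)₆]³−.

Summing ligand charges against the −3 overall charge gives an oxidation state of +3 for cobalt.
Cobalt is a group-9 element; Co(III) is therefore d⁶.
The spin state decides the count: Co(III) has an exceptionally large octahedral splitting and is low-spin with essentially every ligand except fluoride.
An octahedral low-spin d⁶ ion is t₂g⁶e_g⁰, giving 0 unpaired electrons.

0 unpaired electrons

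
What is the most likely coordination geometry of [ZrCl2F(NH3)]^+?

tetrahedral

Summing ligand charges against the +1 overall charge gives an oxidation state of +4 for zirconium.
Group 4 minus oxidation state 4 gives a d⁰ configuration.
With 4 monodentate ligands the coordination number is 4.
A d⁰ ion has no crystal-field stabilisation preference between square planar and tetrahedral, so four ligands adopt the sterically favoured tetrahedral geometry.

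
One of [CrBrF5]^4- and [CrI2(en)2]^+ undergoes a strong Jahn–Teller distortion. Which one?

[CrBrF5]^4-: Ligand charges: each bromide is −1; each fluoride is −1. With an overall charge of −4 the chromium centre must be in the +2 oxidation state. Cr sits in group 6, so the d-electron count is 6 − 2 = 4. Bromide and fluoride are weak-field ligands for a first-row metal, so the complex is high-spin. The t₂g³e_g¹ (high-spin) configuration has an unevenly filled e_g set; the Jahn–Teller theorem predicts a tetragonal distortion (typically axial elongation) to lift the degeneracy.
[CrI2(en)2]^+: Each iodide is −1; ethylenediamine is neutral; balancing the +1 overall charge requires Cr(III). Cr sits in group 6, so the d-electron count is 6 − 3 = 3. The d³ configuration leaves the e_g set evenly filled (or empty) — no strong Jahn–Teller driving force.

[CrBrF5]^4-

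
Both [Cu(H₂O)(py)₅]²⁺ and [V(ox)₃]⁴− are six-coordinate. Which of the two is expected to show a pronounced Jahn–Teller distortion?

[Cu(H₂O)(py)₅]²⁺: Ligand charges: water is neutral; pyridine is neutral. With an overall charge of +2 the copper centre must be in the +2 oxidation state. Cu sits in group 11, so the d-electron count is 11 − 2 = 9. The t₂g⁶e_g³ configuration has an unevenly filled e_g set; the Jahn–Teller theorem predicts a tetragonal distortion (typically axial elongation) to lift the degeneracy.
[V(ox)₃]⁴−: Summing ligand charges against the −4 overall charge gives an oxidation state of +2 for vanadium. V sits in group 5, so the d-electron count is 5 − 2 = 3. The d³ configuration leaves the e_g set evenly filled (or empty) — no strong Jahn–Teller driving force.

[Cu(H₂O)(py)₅]²⁺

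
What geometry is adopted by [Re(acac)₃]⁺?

Each acetylacetonate is −1; balancing the +1 overall charge requires Re(IV).
Group 7 minus oxidation state 4 gives a d³ configuration.
Counting donor atoms: 3×acetylacetonate (bidentate) → 6 donors. Coordination number = 6.
Six donors around a single metal centre give an octahedral coordination sphere.

octahedral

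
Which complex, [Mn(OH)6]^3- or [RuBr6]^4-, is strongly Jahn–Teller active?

[Mn(OH)6]^3-: Ligand charges: each hydroxide is −1. With an overall charge of −3 the manganese centre must be in the +3 oxidation state. Manganese is a group-7 element; Mn(III) is therefore d⁴. Hydroxide is a weak-field ligand for a first-row metal, so the complex is high-spin. The t₂g³e_g¹ (high-spin) configuration has an unevenly filled e_g set; the Jahn–Teller theorem predicts a tetragonal distortion (typically axial elongation) to lift the degeneracy.
[RuBr6]^4-: Each bromide is −1; balancing the −4 overall charge requires Ru(II). Group 8 minus oxidation state 2 gives a d⁶ configuration. A 4d ion has a large Δₒ and is invariably low-spin. The d⁶ configuration leaves the e_g set evenly filled (or empty) — no strong Jahn–Teller driving force.

[Mn(OH)6]^3-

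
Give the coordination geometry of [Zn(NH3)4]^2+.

Ammonia is neutral; balancing the +2 overall charge requires Zn(II).
Group 12 minus oxidation state 2 gives a d¹⁰ configuration.
Coordination number: 4.
A d¹⁰ ion has no crystal-field stabilisation preference between square planar and tetrahedral, so four ligands adopt the sterically favoured tetrahedral geometry.

tetrahedral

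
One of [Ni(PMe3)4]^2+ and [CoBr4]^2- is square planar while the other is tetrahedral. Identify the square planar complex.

For [Ni(PMe3)4]^2+: Trimethylphosphine is neutral; balancing the +2 overall charge requires Ni(II). Group 10 minus oxidation state 2 gives a d⁸ configuration. Trimethylphosphine is a strong-field ligand (high in the spectrochemical series). A 3d d⁸ ion with strong-field ligands gains enough CFSE to favour square planar over tetrahedral. → square planar.
For [CoBr4]^2-: Summing ligand charges against the −2 overall charge gives an oxidation state of +2 for cobalt. Co sits in group 9, so the d-electron count is 9 − 2 = 7. For a high-spin 3d d⁷ ion with weak-field ligands the small Δₜ gives little square-planar CFSE advantage, so four ligands adopt the sterically favoured tetrahedral geometry. → tetrahedral.

[Ni(PMe3)4]^2+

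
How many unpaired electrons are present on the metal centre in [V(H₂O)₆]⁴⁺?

Ligand charges: water is neutral. With an overall charge of +4 the vanadium centre must be in the +4 oxidation state.
V sits in group 5, so the d-electron count is 5 − 4 = 1.
In an octahedral field the d¹ configuration is t₂g¹e_g⁰ (only one arrangement possible), giving 1 unpaired electron.

1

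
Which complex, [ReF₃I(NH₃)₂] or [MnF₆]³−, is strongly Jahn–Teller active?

[ReF₃I(NH₃)₂]: Summing ligand charges against the 0 overall charge gives an oxidation state of +4 for rhenium. Group 7 minus oxidation state 4 gives a d³ configuration. The d³ configuration leaves the e_g set evenly filled (or empty) — no strong Jahn–Teller driving force.
[MnF₆]³−: Ligand charges: each fluoride is −1. With an overall charge of −3 the manganese centre must be in the +3 oxidation state. Mn sits in group 7, so the d-electron count is 7 − 3 = 4. Fluoride is a weak-field ligand for a first-row metal, so the complex is high-spin. The t₂g³e_g¹ (high-spin) configuration has an unevenly filled e_g set; the Jahn–Teller theorem predicts a tetragonal distortion (typically axial elongation) to lift the degeneracy.

[MnF₆]³−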